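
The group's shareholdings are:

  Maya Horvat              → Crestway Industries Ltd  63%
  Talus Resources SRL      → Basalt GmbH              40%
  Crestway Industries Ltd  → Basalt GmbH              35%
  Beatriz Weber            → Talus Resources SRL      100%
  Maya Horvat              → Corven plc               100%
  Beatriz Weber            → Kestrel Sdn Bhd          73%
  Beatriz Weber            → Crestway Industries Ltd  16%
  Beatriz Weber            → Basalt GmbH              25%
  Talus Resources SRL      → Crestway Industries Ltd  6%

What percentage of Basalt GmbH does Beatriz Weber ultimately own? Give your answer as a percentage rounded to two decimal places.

Beatriz reaches Basalt along 4 paths.
Via Talus → Crestway: 100% × 6% × 35% = 2.1%.
Via Crestway: 16% × 35% = 5.6%.
Direct stake: 25% = 25%.
Via Talus: 100% × 40% = 40%.
Total: 2.1% + 5.6% + 25% + 40% = 72.7%.
Rounded: 72.70%.

72.70%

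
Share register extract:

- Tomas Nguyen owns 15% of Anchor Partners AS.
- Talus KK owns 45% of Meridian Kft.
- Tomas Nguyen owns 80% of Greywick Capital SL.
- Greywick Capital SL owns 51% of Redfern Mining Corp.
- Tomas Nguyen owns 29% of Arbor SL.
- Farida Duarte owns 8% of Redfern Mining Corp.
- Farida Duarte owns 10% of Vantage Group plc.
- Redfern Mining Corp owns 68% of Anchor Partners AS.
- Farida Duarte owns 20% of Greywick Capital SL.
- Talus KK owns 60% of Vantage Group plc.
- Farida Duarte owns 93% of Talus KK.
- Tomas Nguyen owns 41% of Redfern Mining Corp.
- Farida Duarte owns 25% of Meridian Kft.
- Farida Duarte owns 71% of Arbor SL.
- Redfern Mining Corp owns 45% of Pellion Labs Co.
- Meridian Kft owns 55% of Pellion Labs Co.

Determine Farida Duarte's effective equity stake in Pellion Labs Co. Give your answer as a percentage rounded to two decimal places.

Farida reaches Pellion along 4 paths.
Via Meridian: 25% × 55% = 13.75%.
Via Talus → Meridian: 93% × 45% × 55% = 23.0175%.
Via Greywick → Redfern: 20% × 51% × 45% = 4.59%.
Via Redfern: 8% × 45% = 3.6%.
Total: 13.75% + 23.0175% + 4.59% + 3.6% = 44.9575%.
Rounded: 44.96%.

44.96%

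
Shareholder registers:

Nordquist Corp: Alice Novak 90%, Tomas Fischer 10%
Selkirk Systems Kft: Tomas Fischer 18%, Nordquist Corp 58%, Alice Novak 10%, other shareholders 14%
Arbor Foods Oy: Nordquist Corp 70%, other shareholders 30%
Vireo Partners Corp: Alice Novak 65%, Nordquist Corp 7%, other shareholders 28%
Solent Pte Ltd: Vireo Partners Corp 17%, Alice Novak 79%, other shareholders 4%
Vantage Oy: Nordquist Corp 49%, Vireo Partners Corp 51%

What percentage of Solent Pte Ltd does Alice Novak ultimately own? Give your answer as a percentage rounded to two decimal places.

91.12%

Alice reaches Solent along 3 paths.
Via Vireo: 65% × 17% = 11.05%.
Via Nordquist → Vireo: 90% × 7% × 17% = 1.071%.
Direct stake: 79% = 79%.
Total: 11.05% + 1.071% + 79% = 91.121%.
Rounded: 91.12%.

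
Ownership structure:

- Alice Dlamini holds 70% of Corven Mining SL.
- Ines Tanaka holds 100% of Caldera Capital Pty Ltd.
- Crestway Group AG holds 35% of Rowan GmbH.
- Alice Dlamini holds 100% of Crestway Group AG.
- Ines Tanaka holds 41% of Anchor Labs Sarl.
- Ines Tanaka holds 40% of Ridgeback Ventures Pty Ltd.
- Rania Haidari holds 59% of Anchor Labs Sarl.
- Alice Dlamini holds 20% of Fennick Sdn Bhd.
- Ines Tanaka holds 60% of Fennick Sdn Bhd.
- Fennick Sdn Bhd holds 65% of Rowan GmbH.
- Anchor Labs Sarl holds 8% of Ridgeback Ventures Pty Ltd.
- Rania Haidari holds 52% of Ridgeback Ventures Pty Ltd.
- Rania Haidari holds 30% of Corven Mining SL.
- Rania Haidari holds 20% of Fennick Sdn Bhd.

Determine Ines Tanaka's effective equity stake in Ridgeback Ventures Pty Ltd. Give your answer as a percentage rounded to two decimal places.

Ines reaches Ridgeback along 2 paths.
Direct stake: 40% = 40%.
Via Anchor: 41% × 8% = 3.28%.
Total: 40% + 3.28% = 43.28%.

43.28%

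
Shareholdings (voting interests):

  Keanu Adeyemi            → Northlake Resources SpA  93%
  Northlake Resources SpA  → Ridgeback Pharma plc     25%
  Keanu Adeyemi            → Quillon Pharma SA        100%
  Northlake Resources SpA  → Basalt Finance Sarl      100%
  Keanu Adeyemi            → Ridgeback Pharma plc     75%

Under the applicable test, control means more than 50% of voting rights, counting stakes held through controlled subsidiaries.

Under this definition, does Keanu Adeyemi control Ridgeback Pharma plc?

Yes

Keanu holds 93% of Northlake, so Keanu controls Northlake.
Northlake and Keanu together hold 25% + 75% = 100% of Ridgeback, so Keanu controls Ridgeback.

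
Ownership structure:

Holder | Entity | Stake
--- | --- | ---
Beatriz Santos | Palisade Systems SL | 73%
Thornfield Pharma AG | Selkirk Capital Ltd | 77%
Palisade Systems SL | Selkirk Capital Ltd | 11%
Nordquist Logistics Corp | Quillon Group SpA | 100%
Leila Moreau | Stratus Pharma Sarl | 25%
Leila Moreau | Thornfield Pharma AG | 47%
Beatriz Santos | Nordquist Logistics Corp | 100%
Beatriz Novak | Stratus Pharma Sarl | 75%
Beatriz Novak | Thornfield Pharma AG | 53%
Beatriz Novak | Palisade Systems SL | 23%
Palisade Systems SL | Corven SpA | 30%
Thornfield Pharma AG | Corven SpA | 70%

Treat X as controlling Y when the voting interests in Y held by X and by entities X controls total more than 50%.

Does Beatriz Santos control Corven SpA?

Beatriz Santos holds 100% of Nordquist, so Beatriz Santos controls Nordquist.
Nordquist holds 100% of Quillon, so Beatriz Santos controls Quillon.
Beatriz Santos holds 73% of Palisade, so Beatriz Santos controls Palisade.
In Corven, Beatriz Santos's side holds only 30%, not > 50%.
So Beatriz Santos does not control Corven.

No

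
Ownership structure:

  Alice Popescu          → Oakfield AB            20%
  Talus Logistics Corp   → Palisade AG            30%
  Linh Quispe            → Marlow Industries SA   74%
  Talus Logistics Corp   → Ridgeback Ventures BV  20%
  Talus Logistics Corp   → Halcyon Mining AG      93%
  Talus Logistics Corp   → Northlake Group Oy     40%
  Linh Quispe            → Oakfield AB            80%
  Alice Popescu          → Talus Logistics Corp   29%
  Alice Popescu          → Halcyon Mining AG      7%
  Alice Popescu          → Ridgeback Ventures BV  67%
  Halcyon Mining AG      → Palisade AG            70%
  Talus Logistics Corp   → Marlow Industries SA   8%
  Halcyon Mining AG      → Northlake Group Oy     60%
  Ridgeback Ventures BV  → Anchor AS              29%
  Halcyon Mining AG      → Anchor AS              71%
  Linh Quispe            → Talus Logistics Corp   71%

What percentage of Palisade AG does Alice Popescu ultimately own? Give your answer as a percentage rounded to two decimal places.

32.48%

Alice reaches Palisade along 3 paths.
Via Talus: 29% × 30% = 8.7%.
Via Talus → Halcyon: 29% × 93% × 70% = 18.879%.
Via Halcyon: 7% × 70% = 4.9%.
Total: 8.7% + 18.879% + 4.9% = 32.479%.
Rounded: 32.48%.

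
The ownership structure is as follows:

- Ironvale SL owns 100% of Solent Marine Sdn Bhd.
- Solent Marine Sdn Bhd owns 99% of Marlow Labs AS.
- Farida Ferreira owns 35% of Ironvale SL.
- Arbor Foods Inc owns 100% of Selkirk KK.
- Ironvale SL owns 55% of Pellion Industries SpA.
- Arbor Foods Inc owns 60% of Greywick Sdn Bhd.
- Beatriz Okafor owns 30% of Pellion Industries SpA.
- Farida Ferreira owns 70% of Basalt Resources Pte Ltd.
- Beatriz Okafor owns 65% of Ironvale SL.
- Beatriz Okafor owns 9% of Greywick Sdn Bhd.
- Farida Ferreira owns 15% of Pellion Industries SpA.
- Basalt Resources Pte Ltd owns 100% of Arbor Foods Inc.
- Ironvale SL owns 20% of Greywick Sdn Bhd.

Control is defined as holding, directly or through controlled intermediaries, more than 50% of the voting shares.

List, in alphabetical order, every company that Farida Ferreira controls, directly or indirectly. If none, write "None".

Farida holds 70% of Basalt, so Farida controls Basalt.
Basalt holds 100% of Arbor, so Farida controls Arbor.
Arbor holds 60% of Greywick, so Farida controls Greywick.
Arbor holds 100% of Selkirk, so Farida controls Selkirk.
No other company's threshold is met.

Arbor Foods Inc, Basalt Resources Pte Ltd, Greywick Sdn Bhd, Selkirk KK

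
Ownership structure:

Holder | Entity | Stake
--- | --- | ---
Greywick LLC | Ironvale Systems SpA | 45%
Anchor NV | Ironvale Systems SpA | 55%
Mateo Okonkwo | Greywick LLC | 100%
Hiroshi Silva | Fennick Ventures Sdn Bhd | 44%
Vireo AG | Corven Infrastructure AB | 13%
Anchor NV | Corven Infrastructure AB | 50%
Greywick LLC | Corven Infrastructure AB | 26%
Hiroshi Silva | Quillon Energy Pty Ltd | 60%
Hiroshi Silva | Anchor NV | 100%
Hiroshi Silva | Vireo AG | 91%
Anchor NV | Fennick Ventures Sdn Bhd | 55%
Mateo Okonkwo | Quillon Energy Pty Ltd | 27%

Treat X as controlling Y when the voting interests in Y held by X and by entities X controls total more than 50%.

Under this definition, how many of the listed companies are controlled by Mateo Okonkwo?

Mateo holds 100% of Greywick, so Mateo controls Greywick.
No other company's threshold is met.
Mateo controls 1 company.

1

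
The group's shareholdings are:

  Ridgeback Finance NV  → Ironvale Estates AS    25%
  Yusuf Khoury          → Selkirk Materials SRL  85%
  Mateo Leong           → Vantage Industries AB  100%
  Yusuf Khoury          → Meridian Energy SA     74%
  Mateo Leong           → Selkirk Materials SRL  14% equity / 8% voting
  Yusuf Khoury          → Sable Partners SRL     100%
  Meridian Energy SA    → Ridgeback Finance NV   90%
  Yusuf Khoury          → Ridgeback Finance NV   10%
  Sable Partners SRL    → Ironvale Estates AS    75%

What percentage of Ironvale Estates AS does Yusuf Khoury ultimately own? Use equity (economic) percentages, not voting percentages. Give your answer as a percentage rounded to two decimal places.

Yusuf reaches Ironvale along 3 paths.
Via Ridgeback: 10% × 25% = 2.5%.
Via Meridian → Ridgeback: 74% × 90% × 25% = 16.65%.
Via Sable: 100% × 75% = 75%.
Total: 2.5% + 16.65% + 75% = 94.15%.

94.15%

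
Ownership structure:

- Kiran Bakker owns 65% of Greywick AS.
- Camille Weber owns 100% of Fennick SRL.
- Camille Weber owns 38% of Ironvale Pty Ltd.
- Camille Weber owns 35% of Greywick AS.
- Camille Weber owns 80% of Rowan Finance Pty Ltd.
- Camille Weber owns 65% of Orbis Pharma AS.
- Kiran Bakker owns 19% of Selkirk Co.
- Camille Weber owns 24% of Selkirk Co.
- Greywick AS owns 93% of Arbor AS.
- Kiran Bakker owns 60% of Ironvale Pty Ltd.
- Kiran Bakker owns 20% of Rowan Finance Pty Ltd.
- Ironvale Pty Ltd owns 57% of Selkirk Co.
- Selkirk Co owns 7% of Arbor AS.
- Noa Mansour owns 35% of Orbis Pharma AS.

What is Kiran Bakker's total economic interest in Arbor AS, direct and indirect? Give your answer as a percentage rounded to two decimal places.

Kiran reaches Arbor along 3 paths.
Via Ironvale → Selkirk: 60% × 57% × 7% = 2.394%.
Via Selkirk: 19% × 7% = 1.33%.
Via Greywick: 65% × 93% = 60.45%.
Total: 2.394% + 1.33% + 60.45% = 64.174%.
Rounded: 64.17%.

64.17%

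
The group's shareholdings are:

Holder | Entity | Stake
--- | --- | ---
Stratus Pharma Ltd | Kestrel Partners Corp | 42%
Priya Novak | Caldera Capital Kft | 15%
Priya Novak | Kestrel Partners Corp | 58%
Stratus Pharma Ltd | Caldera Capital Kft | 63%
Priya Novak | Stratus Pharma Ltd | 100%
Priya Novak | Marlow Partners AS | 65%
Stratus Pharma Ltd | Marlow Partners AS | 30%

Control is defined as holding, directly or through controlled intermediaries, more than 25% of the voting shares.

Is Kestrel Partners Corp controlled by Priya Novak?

Yes

Priya holds 100% of Stratus, so Priya controls Stratus.
Stratus and Priya together hold 42% + 58% = 100% of Kestrel, so Priya controls Kestrel.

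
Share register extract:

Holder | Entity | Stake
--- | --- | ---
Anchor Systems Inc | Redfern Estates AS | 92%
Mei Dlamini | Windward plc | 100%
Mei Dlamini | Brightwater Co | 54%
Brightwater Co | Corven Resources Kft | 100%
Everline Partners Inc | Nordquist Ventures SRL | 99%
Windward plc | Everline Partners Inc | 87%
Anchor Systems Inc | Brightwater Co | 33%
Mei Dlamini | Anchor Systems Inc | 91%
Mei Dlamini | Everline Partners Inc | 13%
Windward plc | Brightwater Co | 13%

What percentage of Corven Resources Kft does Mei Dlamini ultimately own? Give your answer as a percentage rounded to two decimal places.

97.03%

Mei reaches Corven along 3 paths.
Via Anchor → Brightwater: 91% × 33% × 100% = 30.03%.
Via Brightwater: 54% × 100% = 54%.
Via Windward → Brightwater: 100% × 13% × 100% = 13%.
Total: 30.03% + 54% + 13% = 97.03%.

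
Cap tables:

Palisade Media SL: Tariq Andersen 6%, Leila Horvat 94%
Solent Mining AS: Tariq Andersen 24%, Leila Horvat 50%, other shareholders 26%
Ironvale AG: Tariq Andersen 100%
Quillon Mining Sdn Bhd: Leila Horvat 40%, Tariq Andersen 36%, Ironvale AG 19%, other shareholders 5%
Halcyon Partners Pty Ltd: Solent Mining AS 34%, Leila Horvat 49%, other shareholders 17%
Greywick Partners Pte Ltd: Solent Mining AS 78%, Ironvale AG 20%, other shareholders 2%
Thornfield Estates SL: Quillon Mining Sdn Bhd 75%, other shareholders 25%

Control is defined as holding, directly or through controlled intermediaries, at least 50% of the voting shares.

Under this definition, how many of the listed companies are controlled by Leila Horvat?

4

Leila holds 94% of Palisade, so Leila controls Palisade.
Leila holds 50% of Solent, so Leila controls Solent.
Solent and Leila together hold 34% + 49% = 83% of Halcyon, so Leila controls Halcyon.
Solent holds 78% of Greywick, so Leila controls Greywick.
No other company's threshold is met.
Leila controls 4 companies.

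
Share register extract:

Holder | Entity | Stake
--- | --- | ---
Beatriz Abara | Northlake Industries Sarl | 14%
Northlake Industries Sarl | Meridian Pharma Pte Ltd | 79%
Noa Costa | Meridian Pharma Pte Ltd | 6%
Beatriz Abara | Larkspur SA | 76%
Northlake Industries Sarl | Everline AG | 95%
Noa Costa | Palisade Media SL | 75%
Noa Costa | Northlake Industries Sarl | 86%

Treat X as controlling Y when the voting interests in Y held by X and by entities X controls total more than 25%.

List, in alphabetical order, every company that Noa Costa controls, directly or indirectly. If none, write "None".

Everline AG, Meridian Pharma Pte Ltd, Northlake Industries Sarl, Palisade Media SL

Noa holds 86% of Northlake, so Noa controls Northlake.
Northlake and Noa together hold 79% + 6% = 85% of Meridian, so Noa controls Meridian.
Noa holds 75% of Palisade, so Noa controls Palisade.
Northlake holds 95% of Everline, so Noa controls Everline.
No other company's threshold is met.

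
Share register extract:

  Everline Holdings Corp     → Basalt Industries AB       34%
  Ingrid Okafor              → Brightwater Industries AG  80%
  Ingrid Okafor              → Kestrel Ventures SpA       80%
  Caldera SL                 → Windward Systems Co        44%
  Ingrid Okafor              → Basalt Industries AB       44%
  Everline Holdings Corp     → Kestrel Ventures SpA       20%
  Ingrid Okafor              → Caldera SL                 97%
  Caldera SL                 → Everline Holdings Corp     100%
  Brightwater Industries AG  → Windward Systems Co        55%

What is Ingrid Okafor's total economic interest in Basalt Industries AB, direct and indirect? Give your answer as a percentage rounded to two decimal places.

Ingrid reaches Basalt along 2 paths.
Via Caldera → Everline: 97% × 100% × 34% = 32.98%.
Direct stake: 44% = 44%.
Total: 32.98% + 44% = 76.98%.

76.98%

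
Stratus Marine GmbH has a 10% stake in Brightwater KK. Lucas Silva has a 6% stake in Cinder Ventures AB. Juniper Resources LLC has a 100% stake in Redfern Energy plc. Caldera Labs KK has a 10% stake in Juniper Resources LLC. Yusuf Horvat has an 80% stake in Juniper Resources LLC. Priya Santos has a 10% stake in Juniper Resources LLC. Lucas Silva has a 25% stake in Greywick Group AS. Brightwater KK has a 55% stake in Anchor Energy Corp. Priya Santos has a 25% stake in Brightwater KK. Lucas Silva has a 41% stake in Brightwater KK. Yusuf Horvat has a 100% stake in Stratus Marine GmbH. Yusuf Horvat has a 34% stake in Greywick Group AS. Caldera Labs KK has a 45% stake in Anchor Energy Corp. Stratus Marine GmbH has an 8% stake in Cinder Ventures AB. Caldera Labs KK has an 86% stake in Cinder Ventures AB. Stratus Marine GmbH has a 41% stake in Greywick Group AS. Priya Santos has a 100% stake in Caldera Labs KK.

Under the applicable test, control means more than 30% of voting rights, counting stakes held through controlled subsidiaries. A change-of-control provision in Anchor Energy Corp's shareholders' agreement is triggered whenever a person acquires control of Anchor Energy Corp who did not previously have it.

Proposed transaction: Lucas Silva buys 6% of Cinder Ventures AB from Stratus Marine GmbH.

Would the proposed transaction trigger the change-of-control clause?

The purchase adds only to Lucas's holdings (Stratus's stake shrinks), so Lucas is the only person who could newly come to control Anchor.
Lucas holds 41% of Brightwater, so Lucas controls Brightwater.
Brightwater holds 55% of Anchor, so Lucas controls Anchor.
So Lucas already controls Anchor before the transaction.
After the purchase, Lucas's direct stake in Cinder rises to 6% + 6% = 12%, and Stratus's stake falls to 2%.
Lucas controlled Anchor already, so this is not a new person acquiring control; every other person's position is unchanged or reduced.
No new person acquires control, so the clause is not triggered.

No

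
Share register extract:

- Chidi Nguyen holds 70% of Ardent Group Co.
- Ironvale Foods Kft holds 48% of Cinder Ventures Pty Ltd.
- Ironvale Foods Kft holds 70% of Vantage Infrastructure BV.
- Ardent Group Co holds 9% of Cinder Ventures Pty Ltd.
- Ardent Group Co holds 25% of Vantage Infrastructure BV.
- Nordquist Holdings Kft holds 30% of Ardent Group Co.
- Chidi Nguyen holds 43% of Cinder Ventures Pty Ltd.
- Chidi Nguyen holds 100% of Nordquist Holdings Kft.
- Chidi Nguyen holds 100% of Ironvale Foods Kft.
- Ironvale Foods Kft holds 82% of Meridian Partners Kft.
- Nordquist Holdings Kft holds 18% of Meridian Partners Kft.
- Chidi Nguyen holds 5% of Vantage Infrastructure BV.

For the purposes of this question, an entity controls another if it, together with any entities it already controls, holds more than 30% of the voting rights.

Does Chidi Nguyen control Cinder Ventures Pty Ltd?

Yes

Chidi holds 100% of Ironvale, so Chidi controls Ironvale.
Chidi holds 100% of Nordquist, so Chidi controls Nordquist.
Nordquist and Chidi together hold 30% + 70% = 100% of Ardent, so Chidi controls Ardent.
Ironvale and Chidi and Ardent together hold 48% + 43% + 9% = 100% of Cinder, so Chidi controls Cinder.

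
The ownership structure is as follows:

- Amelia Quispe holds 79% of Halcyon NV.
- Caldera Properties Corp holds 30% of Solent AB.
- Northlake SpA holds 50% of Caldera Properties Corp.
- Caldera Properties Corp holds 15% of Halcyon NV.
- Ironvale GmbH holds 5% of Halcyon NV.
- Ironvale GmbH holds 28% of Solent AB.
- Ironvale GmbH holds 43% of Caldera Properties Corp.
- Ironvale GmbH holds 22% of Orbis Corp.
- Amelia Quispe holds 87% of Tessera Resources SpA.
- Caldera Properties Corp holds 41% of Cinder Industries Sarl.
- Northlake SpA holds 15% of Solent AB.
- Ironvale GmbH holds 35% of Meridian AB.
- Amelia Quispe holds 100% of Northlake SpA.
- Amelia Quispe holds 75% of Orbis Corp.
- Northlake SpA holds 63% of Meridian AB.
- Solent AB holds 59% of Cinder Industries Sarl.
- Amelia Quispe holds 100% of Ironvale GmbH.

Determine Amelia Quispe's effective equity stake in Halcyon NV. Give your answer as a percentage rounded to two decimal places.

Amelia reaches Halcyon along 4 paths.
Direct stake: 79% = 79%.
Via Northlake → Caldera: 100% × 50% × 15% = 7.5%.
Via Ironvale → Caldera: 100% × 43% × 15% = 6.45%.
Via Ironvale: 100% × 5% = 5%.
Total: 79% + 7.5% + 6.45% + 5% = 97.95%.

97.95%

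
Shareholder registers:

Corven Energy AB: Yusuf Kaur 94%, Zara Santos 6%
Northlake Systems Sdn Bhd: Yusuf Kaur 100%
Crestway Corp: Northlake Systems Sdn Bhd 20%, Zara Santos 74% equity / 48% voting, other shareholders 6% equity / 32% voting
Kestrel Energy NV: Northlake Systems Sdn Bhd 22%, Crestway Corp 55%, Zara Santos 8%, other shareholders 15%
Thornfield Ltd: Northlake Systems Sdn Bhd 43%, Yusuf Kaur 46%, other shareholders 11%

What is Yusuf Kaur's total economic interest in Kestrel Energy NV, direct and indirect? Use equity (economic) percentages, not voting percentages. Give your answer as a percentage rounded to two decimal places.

33.00%

Yusuf reaches Kestrel along 2 paths.
Via Northlake: 100% × 22% = 22%.
Via Northlake → Crestway: 100% × 20% × 55% = 11%.
Total: 22% + 11% = 33%.
Rounded: 33.00%.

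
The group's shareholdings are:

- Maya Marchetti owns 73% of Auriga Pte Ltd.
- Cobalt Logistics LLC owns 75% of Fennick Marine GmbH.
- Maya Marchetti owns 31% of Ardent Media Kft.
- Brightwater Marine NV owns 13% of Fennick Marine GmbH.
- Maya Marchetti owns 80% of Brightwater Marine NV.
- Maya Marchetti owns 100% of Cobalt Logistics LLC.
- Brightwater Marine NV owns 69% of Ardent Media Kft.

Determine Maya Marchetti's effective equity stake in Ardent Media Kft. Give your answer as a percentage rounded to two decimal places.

86.20%

Maya reaches Ardent along 2 paths.
Direct stake: 31% = 31%.
Via Brightwater: 80% × 69% = 55.2%.
Total: 31% + 55.2% = 86.2%.
Rounded: 86.20%.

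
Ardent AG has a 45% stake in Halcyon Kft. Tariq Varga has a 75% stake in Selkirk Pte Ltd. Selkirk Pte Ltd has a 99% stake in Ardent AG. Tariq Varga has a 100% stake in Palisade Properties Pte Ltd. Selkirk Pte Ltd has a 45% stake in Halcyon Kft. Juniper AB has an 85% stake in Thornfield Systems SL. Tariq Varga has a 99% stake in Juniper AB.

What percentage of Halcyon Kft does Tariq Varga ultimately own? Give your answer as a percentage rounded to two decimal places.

Tariq reaches Halcyon along 2 paths.
Via Selkirk → Ardent: 75% × 99% × 45% = 33.4125%.
Via Selkirk: 75% × 45% = 33.75%.
Total: 33.4125% + 33.75% = 67.1625%.
Rounded: 67.16%.

67.16%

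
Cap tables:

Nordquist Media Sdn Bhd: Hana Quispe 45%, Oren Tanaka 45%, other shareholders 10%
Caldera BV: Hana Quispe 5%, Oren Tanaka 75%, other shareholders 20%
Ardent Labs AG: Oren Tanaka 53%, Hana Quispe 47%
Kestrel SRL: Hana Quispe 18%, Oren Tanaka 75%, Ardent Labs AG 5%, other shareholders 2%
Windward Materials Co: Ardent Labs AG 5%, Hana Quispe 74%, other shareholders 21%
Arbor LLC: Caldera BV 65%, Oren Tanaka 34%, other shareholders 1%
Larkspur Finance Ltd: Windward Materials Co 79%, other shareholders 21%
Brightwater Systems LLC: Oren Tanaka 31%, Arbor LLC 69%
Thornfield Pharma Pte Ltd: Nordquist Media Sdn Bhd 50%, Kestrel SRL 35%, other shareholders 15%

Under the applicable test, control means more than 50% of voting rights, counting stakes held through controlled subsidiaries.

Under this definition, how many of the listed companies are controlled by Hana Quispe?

Hana holds 74% of Windward, so Hana controls Windward.
Windward holds 79% of Larkspur, so Hana controls Larkspur.
No other company's threshold is met.
Hana controls 2 companies.

2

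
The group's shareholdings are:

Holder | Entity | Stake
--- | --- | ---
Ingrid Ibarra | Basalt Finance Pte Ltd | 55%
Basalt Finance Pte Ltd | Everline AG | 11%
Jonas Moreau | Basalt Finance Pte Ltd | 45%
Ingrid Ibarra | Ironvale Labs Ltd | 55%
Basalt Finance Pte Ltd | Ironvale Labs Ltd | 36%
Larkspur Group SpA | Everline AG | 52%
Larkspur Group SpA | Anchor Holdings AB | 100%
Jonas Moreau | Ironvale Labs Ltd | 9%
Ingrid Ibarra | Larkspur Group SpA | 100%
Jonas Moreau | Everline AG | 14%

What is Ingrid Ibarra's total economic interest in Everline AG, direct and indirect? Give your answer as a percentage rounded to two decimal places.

58.05%

Ingrid reaches Everline along 2 paths.
Via Basalt: 55% × 11% = 6.05%.
Via Larkspur: 100% × 52% = 52%.
Total: 6.05% + 52% = 58.05%.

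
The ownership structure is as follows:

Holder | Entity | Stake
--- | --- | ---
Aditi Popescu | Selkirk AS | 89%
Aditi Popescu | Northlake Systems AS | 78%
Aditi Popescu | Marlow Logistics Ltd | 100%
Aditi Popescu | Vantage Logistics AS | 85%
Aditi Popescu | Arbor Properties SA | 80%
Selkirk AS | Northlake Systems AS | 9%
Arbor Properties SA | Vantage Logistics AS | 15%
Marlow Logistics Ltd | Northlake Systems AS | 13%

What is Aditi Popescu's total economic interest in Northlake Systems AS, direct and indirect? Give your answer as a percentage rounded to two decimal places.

99.01%

Aditi reaches Northlake along 3 paths.
Direct stake: 78% = 78%.
Via Marlow: 100% × 13% = 13%.
Via Selkirk: 89% × 9% = 8.01%.
Total: 78% + 13% + 8.01% = 99.01%.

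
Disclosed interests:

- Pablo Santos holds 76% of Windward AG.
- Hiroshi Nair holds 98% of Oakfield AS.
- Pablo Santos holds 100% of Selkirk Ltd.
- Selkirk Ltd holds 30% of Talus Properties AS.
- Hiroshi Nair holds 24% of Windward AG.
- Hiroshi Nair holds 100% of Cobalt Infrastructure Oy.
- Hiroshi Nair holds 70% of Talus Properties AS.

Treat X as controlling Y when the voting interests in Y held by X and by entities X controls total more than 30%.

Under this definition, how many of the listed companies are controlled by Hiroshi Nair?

3

Hiroshi holds 100% of Cobalt, so Hiroshi controls Cobalt.
Hiroshi holds 98% of Oakfield, so Hiroshi controls Oakfield.
Hiroshi holds 70% of Talus, so Hiroshi controls Talus.
No other company's threshold is met.
Hiroshi controls 3 companies.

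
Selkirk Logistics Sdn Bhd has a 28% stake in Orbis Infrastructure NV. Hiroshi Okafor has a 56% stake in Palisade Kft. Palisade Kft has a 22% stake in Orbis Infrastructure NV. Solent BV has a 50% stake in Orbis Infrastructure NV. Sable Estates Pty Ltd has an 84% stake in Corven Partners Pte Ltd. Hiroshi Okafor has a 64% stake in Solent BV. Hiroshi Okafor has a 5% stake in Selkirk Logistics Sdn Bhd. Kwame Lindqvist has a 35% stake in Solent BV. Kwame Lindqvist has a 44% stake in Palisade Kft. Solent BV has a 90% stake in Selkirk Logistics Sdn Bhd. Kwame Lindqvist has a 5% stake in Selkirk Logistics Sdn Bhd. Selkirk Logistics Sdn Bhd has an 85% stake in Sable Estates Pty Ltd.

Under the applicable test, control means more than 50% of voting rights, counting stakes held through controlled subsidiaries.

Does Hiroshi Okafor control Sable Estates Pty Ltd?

Yes

Hiroshi holds 64% of Solent, so Hiroshi controls Solent.
Hiroshi and Solent together hold 5% + 90% = 95% of Selkirk, so Hiroshi controls Selkirk.
Selkirk holds 85% of Sable, so Hiroshi controls Sable.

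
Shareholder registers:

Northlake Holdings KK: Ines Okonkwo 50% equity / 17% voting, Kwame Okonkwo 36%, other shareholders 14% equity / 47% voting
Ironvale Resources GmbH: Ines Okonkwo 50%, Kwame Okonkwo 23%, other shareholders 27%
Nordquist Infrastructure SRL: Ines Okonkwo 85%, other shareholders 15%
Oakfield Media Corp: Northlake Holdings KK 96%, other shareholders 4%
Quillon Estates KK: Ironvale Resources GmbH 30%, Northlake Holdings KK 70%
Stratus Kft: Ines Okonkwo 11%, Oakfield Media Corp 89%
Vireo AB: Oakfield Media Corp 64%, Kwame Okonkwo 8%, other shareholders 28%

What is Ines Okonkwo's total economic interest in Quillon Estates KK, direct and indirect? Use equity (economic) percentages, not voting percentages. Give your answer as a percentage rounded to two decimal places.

Ines reaches Quillon along 2 paths.
Via Ironvale: 50% × 30% = 15%.
Via Northlake: 50% × 70% = 35%.
Total: 15% + 35% = 50%.
Rounded: 50.00%.

50.00%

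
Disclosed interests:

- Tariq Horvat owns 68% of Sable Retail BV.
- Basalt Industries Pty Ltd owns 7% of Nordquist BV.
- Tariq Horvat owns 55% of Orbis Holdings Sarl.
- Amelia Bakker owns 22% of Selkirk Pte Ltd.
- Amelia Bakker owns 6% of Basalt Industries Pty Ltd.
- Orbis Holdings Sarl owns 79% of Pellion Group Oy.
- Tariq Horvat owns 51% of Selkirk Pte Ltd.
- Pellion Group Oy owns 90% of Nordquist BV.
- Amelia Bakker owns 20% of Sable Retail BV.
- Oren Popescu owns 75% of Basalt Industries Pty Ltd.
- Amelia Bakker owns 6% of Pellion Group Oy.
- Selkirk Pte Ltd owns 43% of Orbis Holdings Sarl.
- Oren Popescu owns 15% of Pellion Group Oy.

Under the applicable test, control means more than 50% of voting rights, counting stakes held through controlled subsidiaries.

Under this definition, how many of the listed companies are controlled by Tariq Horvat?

Tariq holds 51% of Selkirk, so Tariq controls Selkirk.
Tariq and Selkirk together hold 55% + 43% = 98% of Orbis, so Tariq controls Orbis.
Tariq holds 68% of Sable, so Tariq controls Sable.
Orbis holds 79% of Pellion, so Tariq controls Pellion.
Pellion holds 90% of Nordquist, so Tariq controls Nordquist.
No other company's threshold is met.
Tariq controls 5 companies.

5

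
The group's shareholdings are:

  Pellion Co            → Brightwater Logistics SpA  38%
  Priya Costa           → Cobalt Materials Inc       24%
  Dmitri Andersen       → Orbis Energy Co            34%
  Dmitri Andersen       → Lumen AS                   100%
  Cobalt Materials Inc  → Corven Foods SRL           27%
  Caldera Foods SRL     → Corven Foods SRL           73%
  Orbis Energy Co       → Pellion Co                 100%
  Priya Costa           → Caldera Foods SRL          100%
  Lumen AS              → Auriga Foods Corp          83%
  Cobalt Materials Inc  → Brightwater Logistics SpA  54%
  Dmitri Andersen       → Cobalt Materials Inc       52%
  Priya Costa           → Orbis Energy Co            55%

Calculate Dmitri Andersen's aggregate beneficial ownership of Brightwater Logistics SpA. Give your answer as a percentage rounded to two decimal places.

41.00%

Dmitri reaches Brightwater along 2 paths.
Via Cobalt: 52% × 54% = 28.08%.
Via Orbis → Pellion: 34% × 100% × 38% = 12.92%.
Total: 28.08% + 12.92% = 41%.
Rounded: 41.00%.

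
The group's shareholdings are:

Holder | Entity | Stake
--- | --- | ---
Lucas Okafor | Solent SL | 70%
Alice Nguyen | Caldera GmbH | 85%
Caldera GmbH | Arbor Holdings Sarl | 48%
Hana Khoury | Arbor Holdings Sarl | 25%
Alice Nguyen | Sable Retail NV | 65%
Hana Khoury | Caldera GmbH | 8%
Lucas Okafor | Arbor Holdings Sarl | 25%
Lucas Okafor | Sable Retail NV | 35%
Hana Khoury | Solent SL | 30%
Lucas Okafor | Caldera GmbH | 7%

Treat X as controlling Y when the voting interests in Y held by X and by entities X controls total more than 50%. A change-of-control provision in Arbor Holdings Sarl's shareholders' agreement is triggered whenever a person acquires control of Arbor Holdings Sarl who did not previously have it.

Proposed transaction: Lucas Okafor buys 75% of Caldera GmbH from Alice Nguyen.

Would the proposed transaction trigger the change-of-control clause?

The purchase adds only to Lucas's holdings (Alice's stake shrinks), so Lucas is the only person who could newly come to control Arbor.
Lucas holds 70% of Solent, so Lucas controls Solent.
In Arbor, Lucas's side holds only 25%, not > 50%.
So before the transaction, Lucas does not control Arbor.
After the purchase, Lucas's direct stake in Caldera rises to 7% + 75% = 82%, and Alice's stake falls to 10%.
Lucas holds 82% of Caldera, so Lucas controls Caldera.
Caldera and Lucas together hold 48% + 25% = 73% of Arbor, so Lucas controls Arbor.
Lucas did not control Arbor before and does after, so the clause is triggered.

Yes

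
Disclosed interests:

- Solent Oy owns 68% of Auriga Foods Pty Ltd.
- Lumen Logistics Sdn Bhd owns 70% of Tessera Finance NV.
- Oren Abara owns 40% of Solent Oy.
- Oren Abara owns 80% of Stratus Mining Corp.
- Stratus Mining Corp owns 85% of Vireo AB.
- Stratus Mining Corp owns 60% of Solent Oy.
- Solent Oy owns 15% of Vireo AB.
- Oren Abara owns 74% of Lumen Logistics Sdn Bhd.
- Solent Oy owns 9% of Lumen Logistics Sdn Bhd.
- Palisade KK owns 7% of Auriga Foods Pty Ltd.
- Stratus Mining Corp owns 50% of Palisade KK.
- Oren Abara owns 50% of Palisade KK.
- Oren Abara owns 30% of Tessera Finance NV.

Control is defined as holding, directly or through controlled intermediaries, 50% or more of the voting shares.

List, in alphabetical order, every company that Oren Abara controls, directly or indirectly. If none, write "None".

Auriga Foods Pty Ltd, Lumen Logistics Sdn Bhd, Palisade KK, Solent Oy, Stratus Mining Corp, Tessera Finance NV, Vireo AB

Oren holds 80% of Stratus, so Oren controls Stratus.
Stratus and Oren together hold 50% + 50% = 100% of Palisade, so Oren controls Palisade.
Stratus and Oren together hold 60% + 40% = 100% of Solent, so Oren controls Solent.
Stratus and Solent together hold 85% + 15% = 100% of Vireo, so Oren controls Vireo.
Oren and Solent together hold 74% + 9% = 83% of Lumen, so Oren controls Lumen.
Solent and Palisade together hold 68% + 7% = 75% of Auriga, so Oren controls Auriga.
Lumen and Oren together hold 70% + 30% = 100% of Tessera, so Oren controls Tessera.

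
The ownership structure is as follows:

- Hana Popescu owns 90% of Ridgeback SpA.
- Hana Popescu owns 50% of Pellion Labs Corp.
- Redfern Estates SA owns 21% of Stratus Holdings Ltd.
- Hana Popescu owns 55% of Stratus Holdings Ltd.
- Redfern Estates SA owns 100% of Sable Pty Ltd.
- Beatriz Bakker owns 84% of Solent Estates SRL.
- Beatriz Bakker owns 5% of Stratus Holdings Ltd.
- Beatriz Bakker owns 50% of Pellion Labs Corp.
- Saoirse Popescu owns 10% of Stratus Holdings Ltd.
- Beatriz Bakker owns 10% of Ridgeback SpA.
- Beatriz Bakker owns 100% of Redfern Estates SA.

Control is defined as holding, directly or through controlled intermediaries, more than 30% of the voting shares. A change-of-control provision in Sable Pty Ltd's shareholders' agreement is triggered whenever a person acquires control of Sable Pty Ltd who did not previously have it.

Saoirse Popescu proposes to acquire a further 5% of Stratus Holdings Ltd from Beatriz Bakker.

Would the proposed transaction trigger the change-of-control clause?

No

The purchase adds only to Saoirse's holdings (Beatriz's stake shrinks), so Saoirse is the only person who could newly come to control Sable.
Saoirse's largest direct stake is 10% in Stratus, which does not meet the threshold, so Saoirse controls no company.
Neither Saoirse nor any entity Saoirse controls holds any voting interest in Sable.
So before the transaction, Saoirse does not control Sable.
After the purchase, Saoirse's direct stake in Stratus rises to 10% + 5% = 15%, and Beatriz's stake falls to 0%.
Saoirse's side now holds 15% of Stratus, not > 30%, so Saoirse still does not control Stratus.
After the transaction, neither Saoirse nor any entity Saoirse controls holds a voting interest in Sable, so Saoirse still does not control it.
No new person acquires control, so the clause is not triggered.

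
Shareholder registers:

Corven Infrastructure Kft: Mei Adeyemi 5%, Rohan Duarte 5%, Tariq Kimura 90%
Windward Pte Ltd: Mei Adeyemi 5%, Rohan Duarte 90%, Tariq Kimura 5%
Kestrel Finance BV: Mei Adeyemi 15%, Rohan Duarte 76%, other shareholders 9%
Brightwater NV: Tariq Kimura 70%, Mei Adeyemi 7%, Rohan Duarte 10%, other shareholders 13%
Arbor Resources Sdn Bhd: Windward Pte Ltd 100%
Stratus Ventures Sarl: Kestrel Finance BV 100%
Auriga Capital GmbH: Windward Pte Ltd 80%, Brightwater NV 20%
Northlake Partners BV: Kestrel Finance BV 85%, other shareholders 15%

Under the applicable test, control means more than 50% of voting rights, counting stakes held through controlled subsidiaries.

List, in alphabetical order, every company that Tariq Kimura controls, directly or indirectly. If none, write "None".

Tariq holds 90% of Corven, so Tariq controls Corven.
Tariq holds 70% of Brightwater, so Tariq controls Brightwater.
No other company's threshold is met.

Brightwater NV, Corven Infrastructure Kft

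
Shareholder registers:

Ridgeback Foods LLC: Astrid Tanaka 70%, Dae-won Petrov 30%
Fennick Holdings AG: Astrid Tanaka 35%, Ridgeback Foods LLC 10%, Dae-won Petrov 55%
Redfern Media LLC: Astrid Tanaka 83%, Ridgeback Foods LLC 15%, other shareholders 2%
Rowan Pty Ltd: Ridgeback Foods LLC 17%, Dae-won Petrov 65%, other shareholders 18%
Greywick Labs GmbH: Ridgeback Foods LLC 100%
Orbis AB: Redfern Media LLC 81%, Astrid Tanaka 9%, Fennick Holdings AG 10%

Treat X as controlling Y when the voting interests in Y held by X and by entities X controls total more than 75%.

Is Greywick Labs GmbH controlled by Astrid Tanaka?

No

Astrid holds 83% of Redfern, so Astrid controls Redfern.
Redfern and Astrid together hold 81% + 9% = 90% of Orbis, so Astrid controls Orbis.
Neither Astrid nor any entity Astrid controls holds any voting interest in Greywick.
So Astrid does not control Greywick.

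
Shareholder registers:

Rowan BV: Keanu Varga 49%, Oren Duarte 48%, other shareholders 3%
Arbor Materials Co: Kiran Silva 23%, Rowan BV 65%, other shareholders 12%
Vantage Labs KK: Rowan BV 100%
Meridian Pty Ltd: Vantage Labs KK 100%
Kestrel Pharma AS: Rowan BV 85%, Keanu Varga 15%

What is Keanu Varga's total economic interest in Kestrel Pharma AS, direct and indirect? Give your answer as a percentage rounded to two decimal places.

Keanu reaches Kestrel along 2 paths.
Via Rowan: 49% × 85% = 41.65%.
Direct stake: 15% = 15%.
Total: 41.65% + 15% = 56.65%.

56.65%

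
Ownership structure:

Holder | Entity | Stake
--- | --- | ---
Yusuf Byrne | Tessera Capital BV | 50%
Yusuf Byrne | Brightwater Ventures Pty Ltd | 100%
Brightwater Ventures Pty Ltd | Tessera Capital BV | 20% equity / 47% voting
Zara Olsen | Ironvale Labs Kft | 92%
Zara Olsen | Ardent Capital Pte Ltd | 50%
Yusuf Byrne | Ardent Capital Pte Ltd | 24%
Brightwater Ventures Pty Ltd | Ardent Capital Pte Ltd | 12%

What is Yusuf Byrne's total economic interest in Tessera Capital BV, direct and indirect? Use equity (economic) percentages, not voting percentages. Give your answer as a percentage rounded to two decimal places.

70.00%

Yusuf reaches Tessera along 2 paths.
Direct stake: 50% = 50%.
Via Brightwater: 100% × 20% = 20%.
Total: 50% + 20% = 70%.
Rounded: 70.00%.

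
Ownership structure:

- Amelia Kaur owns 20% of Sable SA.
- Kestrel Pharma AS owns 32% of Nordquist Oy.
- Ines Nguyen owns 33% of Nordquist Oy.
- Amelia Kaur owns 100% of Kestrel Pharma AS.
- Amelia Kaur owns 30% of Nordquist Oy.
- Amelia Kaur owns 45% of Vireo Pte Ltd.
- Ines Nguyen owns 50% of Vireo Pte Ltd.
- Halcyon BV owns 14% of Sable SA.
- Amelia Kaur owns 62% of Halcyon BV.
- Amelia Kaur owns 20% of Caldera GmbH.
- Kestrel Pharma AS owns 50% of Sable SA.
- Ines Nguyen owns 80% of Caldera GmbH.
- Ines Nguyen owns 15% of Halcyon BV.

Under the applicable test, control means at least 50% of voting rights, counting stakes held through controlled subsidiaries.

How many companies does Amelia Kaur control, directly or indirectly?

4

Amelia holds 62% of Halcyon, so Amelia controls Halcyon.
Amelia holds 100% of Kestrel, so Amelia controls Kestrel.
Halcyon and Kestrel and Amelia together hold 14% + 50% + 20% = 84% of Sable, so Amelia controls Sable.
Amelia and Kestrel together hold 30% + 32% = 62% of Nordquist, so Amelia controls Nordquist.
No other company's threshold is met.
Amelia controls 4 companies.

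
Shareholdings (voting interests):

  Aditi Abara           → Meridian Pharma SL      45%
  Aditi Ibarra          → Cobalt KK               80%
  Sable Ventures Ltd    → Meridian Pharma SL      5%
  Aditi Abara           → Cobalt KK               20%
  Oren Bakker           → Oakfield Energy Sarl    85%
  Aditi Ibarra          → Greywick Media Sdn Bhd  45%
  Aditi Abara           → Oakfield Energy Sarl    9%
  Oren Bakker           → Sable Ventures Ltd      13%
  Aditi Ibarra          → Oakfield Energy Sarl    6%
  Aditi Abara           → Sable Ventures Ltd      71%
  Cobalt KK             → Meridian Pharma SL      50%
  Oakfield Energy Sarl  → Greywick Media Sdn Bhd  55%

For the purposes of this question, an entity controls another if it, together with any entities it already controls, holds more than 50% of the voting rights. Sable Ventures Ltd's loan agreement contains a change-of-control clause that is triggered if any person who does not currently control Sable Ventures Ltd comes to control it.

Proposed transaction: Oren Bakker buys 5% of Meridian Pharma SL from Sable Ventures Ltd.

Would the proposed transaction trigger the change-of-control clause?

The purchase adds only to Oren's holdings (Sable's stake shrinks), so Oren is the only person who could newly come to control Sable.
Oren holds 85% of Oakfield, so Oren controls Oakfield.
Oakfield holds 55% of Greywick, so Oren controls Greywick.
In Sable, Oren's side holds only 13%, not > 50%.
So before the transaction, Oren does not control Sable.
After the purchase, Oren holds 5% of Meridian directly, and Sable's stake falls to 0%.
Oren's side now holds 5% of Meridian, not > 50%, so Oren still does not control Meridian.
After the transaction, Oren's side holds 13% of Sable, not > 50%, so Oren still does not control Sable.
No new person acquires control, so the clause is not triggered.

No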